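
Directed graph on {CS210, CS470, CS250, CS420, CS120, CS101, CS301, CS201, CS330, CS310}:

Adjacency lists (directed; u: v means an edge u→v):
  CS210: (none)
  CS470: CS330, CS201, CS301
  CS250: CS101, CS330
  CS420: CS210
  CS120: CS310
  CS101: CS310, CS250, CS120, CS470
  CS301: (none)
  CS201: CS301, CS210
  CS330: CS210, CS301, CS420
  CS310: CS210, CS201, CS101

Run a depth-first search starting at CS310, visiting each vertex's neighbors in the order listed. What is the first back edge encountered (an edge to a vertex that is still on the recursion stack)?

CS101->CS310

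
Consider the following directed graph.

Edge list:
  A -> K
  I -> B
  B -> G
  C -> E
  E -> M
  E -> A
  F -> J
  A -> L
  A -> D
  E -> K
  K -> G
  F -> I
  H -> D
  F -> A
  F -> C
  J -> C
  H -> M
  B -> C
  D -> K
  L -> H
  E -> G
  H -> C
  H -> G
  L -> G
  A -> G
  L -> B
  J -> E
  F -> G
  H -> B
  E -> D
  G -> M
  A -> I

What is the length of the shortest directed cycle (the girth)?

For each vertex v, BFS finds the shortest path from v back to v.
The shortest such closed walk is A → I → B → C → E → A, length 5.

5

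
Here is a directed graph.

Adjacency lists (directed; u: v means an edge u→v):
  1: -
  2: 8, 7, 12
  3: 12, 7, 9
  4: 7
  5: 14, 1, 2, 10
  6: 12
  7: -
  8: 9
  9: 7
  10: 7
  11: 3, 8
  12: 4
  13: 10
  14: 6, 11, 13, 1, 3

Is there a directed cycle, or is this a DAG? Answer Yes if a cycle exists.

DFS with white/gray/black marking, starting from 7:
7 gray
7 black
1 gray
1 black
2 gray
  8 gray
    9 gray
      9→7: 7 black — skip
    9 black
  8 black
  2→7: 7 black — skip
  12 gray
    4 gray
      4→7: 7 black — skip
    4 black
  12 black
2 black
3 gray
  3→12: 12 black — skip
  3→7: 7 black — skip
  3→9: 9 black — skip
3 black
5 gray
  14 gray
    6 gray
      6→12: 12 black — skip
    6 black
    11 gray
      11→3: 3 black — skip
      11→8: 8 black — skip
    11 black
    13 gray
      10 gray
        10→7: 7 black — skip
      10 black
    13 black
    14→1: 1 black — skip
    14→3: 3 black — skip
  14 black
  5→1: 1 black — skip
  5→2: 2 black — skip
  5→10: 10 black — skip
5 black
Every edge goes to a white or black vertex — no back edge, so the graph is acyclic.

No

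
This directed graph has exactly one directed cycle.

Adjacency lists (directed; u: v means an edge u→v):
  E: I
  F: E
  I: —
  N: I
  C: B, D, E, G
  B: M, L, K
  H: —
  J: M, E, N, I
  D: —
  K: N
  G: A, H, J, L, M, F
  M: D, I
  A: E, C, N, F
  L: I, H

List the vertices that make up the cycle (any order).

DFS with gray/black marking from C:
C gray
  B gray
    M gray
      D gray
      D black
      I gray
      I black
    M black
    L gray
      L→I: I black — skip
      H gray
      H black
    L black
    K gray
      N gray
        N→I: I black — skip
      N black
    K black
  B black
  C→D: D black — skip
  E gray
    E→I: I black — skip
  E black
  G gray
    A gray
      A→E: E black — skip
      A→C: C is gray → back edge
Back edge closes the cycle C → G → A → C; its vertices are {A, C, G}.

A, C, G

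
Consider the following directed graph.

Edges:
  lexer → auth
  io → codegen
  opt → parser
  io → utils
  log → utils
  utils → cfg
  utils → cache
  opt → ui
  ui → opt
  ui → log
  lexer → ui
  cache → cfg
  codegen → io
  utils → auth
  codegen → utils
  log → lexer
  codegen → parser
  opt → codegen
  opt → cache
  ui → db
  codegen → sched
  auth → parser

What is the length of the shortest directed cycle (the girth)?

For each vertex v, BFS finds the shortest path from v back to v.
The shortest such closed walk is opt → ui → opt, length 2.

2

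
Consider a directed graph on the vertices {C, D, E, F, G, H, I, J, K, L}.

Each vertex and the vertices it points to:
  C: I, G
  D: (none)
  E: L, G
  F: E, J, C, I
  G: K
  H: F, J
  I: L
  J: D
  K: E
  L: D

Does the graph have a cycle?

Yes

DFS with white/gray/black marking, starting from I:
I gray
  L gray
    D gray
    D black
  L black
I black
C gray
  C→I: I black — skip
  G gray
    K gray
      E gray
        E→L: L black — skip
        E→G: G is gray → back edge
Back edge found, so a cycle exists: G → K → E → G.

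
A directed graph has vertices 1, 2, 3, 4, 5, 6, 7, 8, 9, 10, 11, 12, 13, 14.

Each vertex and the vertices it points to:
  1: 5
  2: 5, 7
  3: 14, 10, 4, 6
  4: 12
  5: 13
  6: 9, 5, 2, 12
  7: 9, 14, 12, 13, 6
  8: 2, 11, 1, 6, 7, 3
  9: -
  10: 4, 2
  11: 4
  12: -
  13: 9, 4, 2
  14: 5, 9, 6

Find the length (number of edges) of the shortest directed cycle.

For each vertex v, BFS finds the shortest path from v back to v.
The shortest such closed walk is 7 → 13 → 2 → 7, length 3.

3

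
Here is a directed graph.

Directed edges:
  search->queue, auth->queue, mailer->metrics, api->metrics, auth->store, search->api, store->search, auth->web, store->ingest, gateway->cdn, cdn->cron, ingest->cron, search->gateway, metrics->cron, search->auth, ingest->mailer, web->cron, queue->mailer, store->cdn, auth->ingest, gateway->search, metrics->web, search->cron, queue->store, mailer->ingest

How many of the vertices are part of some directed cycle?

7

A vertex is on a directed cycle iff it belongs to a strongly connected component of size ≥ 2 (or has a self-loop).
The vertices on cycles are {auth, queue, store, ingest, mailer, search, gateway} — 7 in total.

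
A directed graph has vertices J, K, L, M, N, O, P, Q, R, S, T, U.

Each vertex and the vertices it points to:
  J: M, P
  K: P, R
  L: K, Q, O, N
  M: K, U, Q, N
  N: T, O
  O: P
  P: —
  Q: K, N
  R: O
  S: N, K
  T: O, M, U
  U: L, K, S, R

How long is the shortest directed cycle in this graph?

For each vertex v, BFS finds the shortest path from v back to v.
The shortest such closed walk is M → N → T → M, length 3.

3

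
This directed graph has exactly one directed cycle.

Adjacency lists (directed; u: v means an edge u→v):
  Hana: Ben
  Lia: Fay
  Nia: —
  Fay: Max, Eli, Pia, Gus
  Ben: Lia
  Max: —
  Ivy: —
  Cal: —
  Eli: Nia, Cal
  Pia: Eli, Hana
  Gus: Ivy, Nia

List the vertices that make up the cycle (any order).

Ben, Fay, Lia, Pia, Hana

DFS with gray/black marking from Fay:
Fay gray
  Max gray
  Max black
  Eli gray
    Nia gray
    Nia black
    Cal gray
    Cal black
  Eli black
  Pia gray
    Pia→Eli: Eli black — skip
    Hana gray
      Ben gray
        Lia gray
          Lia→Fay: Fay is gray → back edge
Back edge closes the cycle Fay → Pia → Hana → Ben → Lia → Fay; its vertices are {Ben, Fay, Lia, Pia, Hana}.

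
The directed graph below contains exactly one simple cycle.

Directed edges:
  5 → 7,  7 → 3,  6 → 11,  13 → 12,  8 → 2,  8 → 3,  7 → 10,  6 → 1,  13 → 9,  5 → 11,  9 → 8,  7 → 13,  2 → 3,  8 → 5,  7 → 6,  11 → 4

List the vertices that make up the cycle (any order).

5, 7, 8, 9, 13

DFS with gray/black marking from 8:
8 gray
  2 gray
    3 gray
    3 black
  2 black
  5 gray
    7 gray
      10 gray
      10 black
      13 gray
        9 gray
          9→8: 8 is gray → back edge
Back edge closes the cycle 8 → 5 → 7 → 13 → 9 → 8; its vertices are {5, 7, 8, 9, 13}.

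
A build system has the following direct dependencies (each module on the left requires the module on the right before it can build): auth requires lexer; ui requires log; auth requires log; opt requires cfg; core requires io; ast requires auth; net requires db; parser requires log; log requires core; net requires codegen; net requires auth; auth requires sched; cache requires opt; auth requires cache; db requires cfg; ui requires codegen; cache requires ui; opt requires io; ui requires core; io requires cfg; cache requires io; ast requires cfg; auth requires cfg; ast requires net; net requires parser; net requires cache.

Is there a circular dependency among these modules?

DFS with white/gray/black marking, starting from ast:
ast gray
  auth gray
    sched gray
    sched black
    cfg gray
    cfg black
    log gray
      core gray
        io gray
          io→cfg: cfg black — skip
        io black
      core black
    log black
    cache gray
      ui gray
        codegen gray
        codegen black
        ui→log: log black — skip
        ui→core: core black — skip
      ui black
      cache→io: io black — skip
      opt gray
        opt→io: io black — skip
        opt→cfg: cfg black — skip
      opt black
    cache black
    lexer gray
    lexer black
  auth black
  net gray
    net→auth: auth black — skip
    parser gray
      parser→log: log black — skip
    parser black
    db gray
      db→cfg: cfg black — skip
    db black
    net→codegen: codegen black — skip
    net→cache: cache black — skip
  net black
  ast→cfg: cfg black — skip
ast black
Every edge goes to a white or black vertex — no back edge, so the graph is acyclic.

No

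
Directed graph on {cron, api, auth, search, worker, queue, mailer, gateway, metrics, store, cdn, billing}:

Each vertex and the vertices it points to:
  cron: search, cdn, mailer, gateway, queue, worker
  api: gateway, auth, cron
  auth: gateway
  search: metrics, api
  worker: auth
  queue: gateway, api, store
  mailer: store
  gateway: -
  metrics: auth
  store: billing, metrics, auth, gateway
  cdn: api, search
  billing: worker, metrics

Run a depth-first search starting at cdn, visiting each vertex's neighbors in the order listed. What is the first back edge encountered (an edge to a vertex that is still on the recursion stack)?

search->api

DFS from cdn (visiting each vertex's neighbors in the order listed); mark gray on enter, black on exit:
cdn gray
  api gray
    gateway gray
    gateway black
    auth gray
      auth→gateway: gateway black — skip
    auth black
    cron gray
      search gray
        metrics gray
          metrics→auth: auth black — skip
        metrics black
        search→api: api is gray → back edge
First back edge: search → api.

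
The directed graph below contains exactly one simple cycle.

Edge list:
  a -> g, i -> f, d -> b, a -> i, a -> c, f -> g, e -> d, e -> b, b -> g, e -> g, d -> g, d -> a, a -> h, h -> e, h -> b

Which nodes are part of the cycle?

a, d, e, h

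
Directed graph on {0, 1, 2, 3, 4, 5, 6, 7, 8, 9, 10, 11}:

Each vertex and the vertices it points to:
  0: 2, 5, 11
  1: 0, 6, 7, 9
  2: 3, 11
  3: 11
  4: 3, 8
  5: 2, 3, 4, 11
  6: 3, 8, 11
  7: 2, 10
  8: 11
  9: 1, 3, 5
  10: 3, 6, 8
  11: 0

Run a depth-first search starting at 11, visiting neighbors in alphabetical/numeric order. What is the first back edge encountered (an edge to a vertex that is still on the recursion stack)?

DFS from 11 (visiting neighbors in alphabetical/numeric order); mark gray on enter, black on exit:
11 gray
  0 gray
    2 gray
      3 gray
        3→11: 11 is gray → back edge
First back edge: 3 → 11.

3→11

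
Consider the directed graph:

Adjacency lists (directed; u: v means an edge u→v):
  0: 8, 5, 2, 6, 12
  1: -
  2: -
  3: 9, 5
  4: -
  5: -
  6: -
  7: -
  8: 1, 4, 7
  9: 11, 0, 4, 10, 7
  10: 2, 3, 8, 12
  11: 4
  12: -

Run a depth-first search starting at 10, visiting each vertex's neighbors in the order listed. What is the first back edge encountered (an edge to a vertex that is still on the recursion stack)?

9→10

DFS from 10 (visiting each vertex's neighbors in the order listed); mark gray on enter, black on exit:
10 gray
  2 gray
  2 black
  3 gray
    9 gray
      11 gray
        4 gray
        4 black
      11 black
      0 gray
        8 gray
          1 gray
          1 black
          8→4: 4 black — skip
          7 gray
          7 black
        8 black
        5 gray
        5 black
        0→2: 2 black — skip
        6 gray
        6 black
        12 gray
        12 black
      0 black
      9→4: 4 black — skip
      9→10: 10 is gray → back edge
First back edge: 9 → 10.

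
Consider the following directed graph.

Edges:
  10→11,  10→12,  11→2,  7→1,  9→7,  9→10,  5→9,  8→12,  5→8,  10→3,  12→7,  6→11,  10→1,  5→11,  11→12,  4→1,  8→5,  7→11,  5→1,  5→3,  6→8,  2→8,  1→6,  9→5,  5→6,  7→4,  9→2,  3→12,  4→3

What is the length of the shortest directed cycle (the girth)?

2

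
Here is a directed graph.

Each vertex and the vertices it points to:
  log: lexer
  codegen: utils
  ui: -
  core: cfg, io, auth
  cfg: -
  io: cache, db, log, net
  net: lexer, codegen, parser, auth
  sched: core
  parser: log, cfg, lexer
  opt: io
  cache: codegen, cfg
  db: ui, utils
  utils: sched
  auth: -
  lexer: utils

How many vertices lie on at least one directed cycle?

A vertex is on a directed cycle iff it belongs to a strongly connected component of size ≥ 2 (or has a self-loop).
The vertices on cycles are {db, io, log, net, core, cache, lexer, sched, utils, parser, codegen} — 11 in total.

11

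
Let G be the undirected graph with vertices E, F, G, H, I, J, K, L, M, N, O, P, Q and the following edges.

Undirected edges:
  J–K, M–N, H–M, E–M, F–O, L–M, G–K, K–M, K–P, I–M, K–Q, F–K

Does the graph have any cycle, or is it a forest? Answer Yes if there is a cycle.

No

DFS, tracking each vertex's parent; an edge to a visited non-parent vertex closes a cycle.
Start from H:
visit H (parent –)
  visit M (parent H)
    visit I (parent M)
      I–M: parent, skip
    visit E (parent M)
      E–M: parent, skip
    visit L (parent M)
      L–M: parent, skip
    visit N (parent M)
      N–M: parent, skip
    visit K (parent M)
      visit Q (parent K)
        Q–K: parent, skip
      visit F (parent K)
        visit O (parent F)
          O–F: parent, skip
        F–K: parent, skip
      visit G (parent K)
        G–K: parent, skip
      visit P (parent K)
        P–K: parent, skip
      visit J (parent K)
        J–K: parent, skip
      K–M: parent, skip
    M–H: parent, skip
No non-parent visited neighbor found — the graph is a forest.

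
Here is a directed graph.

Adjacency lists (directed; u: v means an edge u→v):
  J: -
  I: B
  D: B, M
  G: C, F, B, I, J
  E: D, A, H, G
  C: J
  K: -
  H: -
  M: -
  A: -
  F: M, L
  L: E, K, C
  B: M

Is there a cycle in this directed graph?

Yes

DFS with white/gray/black marking, starting from G:
G gray
  C gray
    J gray
    J black
  C black
  F gray
    M gray
    M black
    L gray
      E gray
        D gray
          B gray
            B→M: M black — skip
          B black
          D→M: M black — skip
        D black
        A gray
        A black
        H gray
        H black
        E→G: G is gray → back edge
Back edge found, so a cycle exists: G → F → L → E → G.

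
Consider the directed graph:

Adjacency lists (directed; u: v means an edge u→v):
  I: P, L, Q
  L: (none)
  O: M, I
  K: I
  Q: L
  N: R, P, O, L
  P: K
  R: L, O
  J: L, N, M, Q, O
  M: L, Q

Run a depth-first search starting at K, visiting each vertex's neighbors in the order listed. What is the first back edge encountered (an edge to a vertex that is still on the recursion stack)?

DFS from K (visiting each vertex's neighbors in the order listed); mark gray on enter, black on exit:
K gray
  I gray
    P gray
      P→K: K is gray → back edge
First back edge: P → K.

P->K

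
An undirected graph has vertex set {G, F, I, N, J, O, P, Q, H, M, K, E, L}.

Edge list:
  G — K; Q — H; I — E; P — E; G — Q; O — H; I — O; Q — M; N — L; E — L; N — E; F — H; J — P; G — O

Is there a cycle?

Yes

DFS, tracking each vertex's parent; an edge to a visited non-parent vertex closes a cycle.
Start from Q:
visit Q (parent –)
  visit M (parent Q)
    M–Q: parent, skip
  visit H (parent Q)
    H–Q: parent, skip
    visit O (parent H)
      visit I (parent O)
        visit E (parent I)
          visit L (parent E)
            visit N (parent L)
              N–E: E visited and ≠ parent → cycle
Cycle: E – L – N – E.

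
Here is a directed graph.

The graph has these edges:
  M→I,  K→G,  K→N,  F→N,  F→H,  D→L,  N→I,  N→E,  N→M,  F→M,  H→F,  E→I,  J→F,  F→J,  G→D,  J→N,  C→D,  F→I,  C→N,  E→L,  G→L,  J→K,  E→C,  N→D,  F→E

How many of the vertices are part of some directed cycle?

A vertex is on a directed cycle iff it belongs to a strongly connected component of size ≥ 2 (or has a self-loop).
The vertices on cycles are {C, E, F, H, J, N} — 6 in total.

6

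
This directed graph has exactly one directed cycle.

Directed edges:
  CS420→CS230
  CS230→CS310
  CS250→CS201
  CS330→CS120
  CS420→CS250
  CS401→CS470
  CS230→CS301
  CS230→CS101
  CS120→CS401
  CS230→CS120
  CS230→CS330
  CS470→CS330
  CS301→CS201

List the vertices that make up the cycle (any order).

CS120, CS330, CS401, CS470

DFS with gray/black marking from CS120:
CS120 gray
  CS401 gray
    CS470 gray
      CS330 gray
        CS330→CS120: CS120 is gray → back edge
Back edge closes the cycle CS120 → CS401 → CS470 → CS330 → CS120; its vertices are {CS120, CS330, CS401, CS470}.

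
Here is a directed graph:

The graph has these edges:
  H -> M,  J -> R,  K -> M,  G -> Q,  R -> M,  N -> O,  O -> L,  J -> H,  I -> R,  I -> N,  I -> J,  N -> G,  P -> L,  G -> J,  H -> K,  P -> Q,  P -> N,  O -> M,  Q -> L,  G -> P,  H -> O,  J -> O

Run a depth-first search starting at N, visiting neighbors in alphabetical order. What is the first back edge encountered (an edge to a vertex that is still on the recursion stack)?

DFS from N (visiting neighbors in alphabetical order); mark gray on enter, black on exit:
N gray
  G gray
    J gray
      H gray
        K gray
          M gray
          M black
        K black
        H→M: M black — skip
        O gray
          L gray
          L black
          O→M: M black — skip
        O black
      H black
      J→O: O black — skip
      R gray
        R→M: M black — skip
      R black
    J black
    P gray
      P→L: L black — skip
      P→N: N is gray → back edge
First back edge: P → N.

P->N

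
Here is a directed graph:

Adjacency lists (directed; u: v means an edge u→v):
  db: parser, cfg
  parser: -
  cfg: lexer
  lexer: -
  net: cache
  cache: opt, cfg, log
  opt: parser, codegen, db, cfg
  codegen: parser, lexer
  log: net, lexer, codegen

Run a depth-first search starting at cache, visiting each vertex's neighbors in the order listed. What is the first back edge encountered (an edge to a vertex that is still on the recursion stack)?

net→cache

DFS from cache (visiting each vertex's neighbors in the order listed); mark gray on enter, black on exit:
cache gray
  opt gray
    parser gray
    parser black
    codegen gray
      codegen→parser: parser black — skip
      lexer gray
      lexer black
    codegen black
    db gray
      db→parser: parser black — skip
      cfg gray
        cfg→lexer: lexer black — skip
      cfg black
    db black
    opt→cfg: cfg black — skip
  opt black
  cache→cfg: cfg black — skip
  log gray
    net gray
      net→cache: cache is gray → back edge
First back edge: net → cache.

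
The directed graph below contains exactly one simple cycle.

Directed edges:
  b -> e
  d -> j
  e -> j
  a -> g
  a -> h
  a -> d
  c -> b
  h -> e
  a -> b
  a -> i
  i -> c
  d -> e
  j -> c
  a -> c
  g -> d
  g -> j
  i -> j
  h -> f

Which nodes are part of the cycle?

DFS with gray/black marking from b:
b gray
  e gray
    j gray
      c gray
        c→b: b is gray → back edge
Back edge closes the cycle b → e → j → c → b; its vertices are {b, c, e, j}.

b, c, e, j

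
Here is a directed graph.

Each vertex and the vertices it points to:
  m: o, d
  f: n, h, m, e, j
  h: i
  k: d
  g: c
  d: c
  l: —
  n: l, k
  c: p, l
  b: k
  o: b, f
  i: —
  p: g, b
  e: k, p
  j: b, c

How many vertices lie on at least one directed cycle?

A vertex is on a directed cycle iff it belongs to a strongly connected component of size ≥ 2 (or has a self-loop).
The vertices on cycles are {b, c, d, f, g, k, m, o, p} — 9 in total.

9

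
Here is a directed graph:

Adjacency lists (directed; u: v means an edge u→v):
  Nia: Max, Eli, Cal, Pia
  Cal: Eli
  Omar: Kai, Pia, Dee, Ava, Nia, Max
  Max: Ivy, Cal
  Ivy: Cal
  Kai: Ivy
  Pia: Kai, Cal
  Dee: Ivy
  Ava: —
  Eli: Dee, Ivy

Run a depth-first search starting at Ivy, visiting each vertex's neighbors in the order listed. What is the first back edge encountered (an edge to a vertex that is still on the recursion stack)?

DFS from Ivy (visiting each vertex's neighbors in the order listed); mark gray on enter, black on exit:
Ivy gray
  Cal gray
    Eli gray
      Dee gray
        Dee→Ivy: Ivy is gray → back edge
First back edge: Dee → Ivy.

Dee->Ivy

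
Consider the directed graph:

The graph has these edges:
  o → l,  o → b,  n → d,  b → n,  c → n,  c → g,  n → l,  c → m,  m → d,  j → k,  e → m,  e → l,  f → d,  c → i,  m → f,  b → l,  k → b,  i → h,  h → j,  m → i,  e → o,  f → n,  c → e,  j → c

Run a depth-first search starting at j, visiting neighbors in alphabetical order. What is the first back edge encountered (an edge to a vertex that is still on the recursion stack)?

DFS from j (visiting neighbors in alphabetical order); mark gray on enter, black on exit:
j gray
  c gray
    e gray
      l gray
      l black
      m gray
        d gray
        d black
        f gray
          f→d: d black — skip
          n gray
            n→d: d black — skip
            n→l: l black — skip
          n black
        f black
        i gray
          h gray
            h→j: j is gray → back edge
First back edge: h → j.

h->j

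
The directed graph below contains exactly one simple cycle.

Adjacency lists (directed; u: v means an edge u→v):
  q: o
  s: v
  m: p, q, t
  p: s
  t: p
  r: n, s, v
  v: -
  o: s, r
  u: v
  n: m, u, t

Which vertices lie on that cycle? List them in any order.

m, n, o, q, r

DFS with gray/black marking from n:
n gray
  m gray
    p gray
      s gray
        v gray
        v black
      s black
    p black
    q gray
      o gray
        o→s: s black — skip
        r gray
          r→n: n is gray → back edge
Back edge closes the cycle n → m → q → o → r → n; its vertices are {m, n, o, q, r}.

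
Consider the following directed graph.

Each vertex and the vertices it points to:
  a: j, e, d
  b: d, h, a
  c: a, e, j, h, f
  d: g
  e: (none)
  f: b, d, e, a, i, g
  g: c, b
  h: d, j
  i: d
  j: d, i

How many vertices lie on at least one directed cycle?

A vertex is on a directed cycle iff it belongs to a strongly connected component of size ≥ 2 (or has a self-loop).
The vertices on cycles are {a, b, c, d, f, g, h, i, j} — 9 in total.

9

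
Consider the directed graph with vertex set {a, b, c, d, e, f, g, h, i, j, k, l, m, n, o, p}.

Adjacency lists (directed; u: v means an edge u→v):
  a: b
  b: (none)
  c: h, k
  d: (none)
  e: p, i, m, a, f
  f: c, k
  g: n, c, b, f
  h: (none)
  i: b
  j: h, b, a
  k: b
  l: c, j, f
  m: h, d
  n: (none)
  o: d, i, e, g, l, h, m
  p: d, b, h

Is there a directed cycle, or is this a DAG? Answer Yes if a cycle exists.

DFS with white/gray/black marking, starting from k:
k gray
  b gray
  b black
k black
a gray
  a→b: b black — skip
a black
c gray
  h gray
  h black
  c→k: k black — skip
c black
d gray
d black
e gray
  p gray
    p→d: d black — skip
    p→b: b black — skip
    p→h: h black — skip
  p black
  i gray
    i→b: b black — skip
  i black
  m gray
    m→h: h black — skip
    m→d: d black — skip
  m black
  e→a: a black — skip
  f gray
    f→c: c black — skip
    f→k: k black — skip
  f black
e black
g gray
  n gray
  n black
  g→c: c black — skip
  g→b: b black — skip
  g→f: f black — skip
g black
j gray
  j→h: h black — skip
  j→b: b black — skip
  j→a: a black — skip
j black
l gray
  l→c: c black — skip
  l→j: j black — skip
  l→f: f black — skip
l black
o gray
  o→d: d black — skip
  o→i: i black — skip
  o→e: e black — skip
  o→g: g black — skip
  o→l: l black — skip
  o→h: h black — skip
  o→m: m black — skip
o black
Every edge goes to a white or black vertex — no back edge, so the graph is acyclic.

No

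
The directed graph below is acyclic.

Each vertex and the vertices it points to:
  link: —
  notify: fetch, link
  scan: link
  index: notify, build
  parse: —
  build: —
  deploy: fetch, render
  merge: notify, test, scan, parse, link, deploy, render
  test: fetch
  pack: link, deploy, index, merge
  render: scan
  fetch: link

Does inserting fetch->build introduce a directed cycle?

No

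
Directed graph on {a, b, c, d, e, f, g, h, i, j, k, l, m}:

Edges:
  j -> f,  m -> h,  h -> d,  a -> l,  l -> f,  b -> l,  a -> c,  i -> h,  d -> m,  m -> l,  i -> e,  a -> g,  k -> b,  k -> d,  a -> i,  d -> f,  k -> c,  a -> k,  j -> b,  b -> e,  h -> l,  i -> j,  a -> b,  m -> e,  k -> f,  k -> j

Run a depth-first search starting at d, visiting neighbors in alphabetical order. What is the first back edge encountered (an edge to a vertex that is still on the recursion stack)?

DFS from d (visiting neighbors in alphabetical order); mark gray on enter, black on exit:
d gray
  f gray
  f black
  m gray
    e gray
    e black
    h gray
      h→d: d is gray → back edge
First back edge: h → d.

h→d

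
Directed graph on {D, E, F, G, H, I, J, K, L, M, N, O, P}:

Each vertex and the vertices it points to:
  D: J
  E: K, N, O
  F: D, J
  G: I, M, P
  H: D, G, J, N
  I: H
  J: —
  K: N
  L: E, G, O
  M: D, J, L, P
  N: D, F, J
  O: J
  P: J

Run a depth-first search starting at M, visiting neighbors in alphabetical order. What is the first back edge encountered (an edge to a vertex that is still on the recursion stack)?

H→G

DFS from M (visiting neighbors in alphabetical order); mark gray on enter, black on exit:
M gray
  D gray
    J gray
    J black
  D black
  M→J: J black — skip
  L gray
    E gray
      K gray
        N gray
          N→D: D black — skip
          F gray
            F→D: D black — skip
            F→J: J black — skip
          F black
          N→J: J black — skip
        N black
      K black
      E→N: N black — skip
      O gray
        O→J: J black — skip
      O black
    E black
    G gray
      I gray
        H gray
          H→D: D black — skip
          H→G: G is gray → back edge
First back edge: H → G.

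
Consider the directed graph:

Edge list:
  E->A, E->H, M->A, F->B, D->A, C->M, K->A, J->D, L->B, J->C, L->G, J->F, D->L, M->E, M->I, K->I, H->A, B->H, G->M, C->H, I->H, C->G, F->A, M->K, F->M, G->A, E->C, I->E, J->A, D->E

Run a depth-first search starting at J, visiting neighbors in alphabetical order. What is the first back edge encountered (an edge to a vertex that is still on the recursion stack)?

E→C

DFS from J (visiting neighbors in alphabetical order); mark gray on enter, black on exit:
J gray
  A gray
  A black
  C gray
    G gray
      G→A: A black — skip
      M gray
        M→A: A black — skip
        E gray
          E→A: A black — skip
          E→C: C is gray → back edge
First back edge: E → C.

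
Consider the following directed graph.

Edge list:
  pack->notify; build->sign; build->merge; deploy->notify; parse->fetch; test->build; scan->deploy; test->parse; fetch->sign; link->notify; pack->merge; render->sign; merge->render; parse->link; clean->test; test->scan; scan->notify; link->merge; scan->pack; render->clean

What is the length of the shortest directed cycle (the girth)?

For each vertex v, BFS finds the shortest path from v back to v.
The shortest such closed walk is render → clean → test → build → merge → render, length 5.

5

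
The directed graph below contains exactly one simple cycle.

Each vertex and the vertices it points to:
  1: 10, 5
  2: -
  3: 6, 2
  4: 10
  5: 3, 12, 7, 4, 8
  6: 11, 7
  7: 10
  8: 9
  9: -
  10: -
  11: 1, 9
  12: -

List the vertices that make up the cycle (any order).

DFS with gray/black marking from 5:
5 gray
  3 gray
    6 gray
      11 gray
        1 gray
          10 gray
          10 black
          1→5: 5 is gray → back edge
Back edge closes the cycle 5 → 3 → 6 → 11 → 1 → 5; its vertices are {1, 3, 5, 6, 11}.

1, 3, 5, 6, 11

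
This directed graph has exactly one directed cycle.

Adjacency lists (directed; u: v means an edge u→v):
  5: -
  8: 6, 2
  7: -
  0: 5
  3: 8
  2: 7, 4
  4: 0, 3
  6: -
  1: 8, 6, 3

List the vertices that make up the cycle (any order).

2, 3, 4, 8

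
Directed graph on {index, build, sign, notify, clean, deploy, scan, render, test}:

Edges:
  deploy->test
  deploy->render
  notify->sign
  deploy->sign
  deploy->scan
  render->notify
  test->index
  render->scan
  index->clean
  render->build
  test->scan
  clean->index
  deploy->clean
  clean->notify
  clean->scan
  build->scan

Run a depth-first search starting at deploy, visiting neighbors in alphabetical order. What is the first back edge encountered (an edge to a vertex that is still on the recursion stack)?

DFS from deploy (visiting neighbors in alphabetical order); mark gray on enter, black on exit:
deploy gray
  clean gray
    index gray
      index→clean: clean is gray → back edge
First back edge: index → clean.

index→clean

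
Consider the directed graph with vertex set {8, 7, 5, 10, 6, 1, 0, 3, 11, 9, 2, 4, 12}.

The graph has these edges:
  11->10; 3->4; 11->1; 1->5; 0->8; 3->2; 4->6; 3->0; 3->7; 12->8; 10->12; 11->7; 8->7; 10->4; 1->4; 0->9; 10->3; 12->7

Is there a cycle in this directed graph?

DFS with white/gray/black marking, starting from 0:
0 gray
  9 gray
  9 black
  8 gray
    7 gray
    7 black
  8 black
0 black
5 gray
5 black
10 gray
  12 gray
    12→8: 8 black — skip
    12→7: 7 black — skip
  12 black
  4 gray
    6 gray
    6 black
  4 black
  3 gray
    2 gray
    2 black
    3→0: 0 black — skip
    3→4: 4 black — skip
    3→7: 7 black — skip
  3 black
10 black
1 gray
  1→5: 5 black — skip
  1→4: 4 black — skip
1 black
11 gray
  11→10: 10 black — skip
  11→1: 1 black — skip
  11→7: 7 black — skip
11 black
Every edge goes to a white or black vertex — no back edge, so the graph is acyclic.

No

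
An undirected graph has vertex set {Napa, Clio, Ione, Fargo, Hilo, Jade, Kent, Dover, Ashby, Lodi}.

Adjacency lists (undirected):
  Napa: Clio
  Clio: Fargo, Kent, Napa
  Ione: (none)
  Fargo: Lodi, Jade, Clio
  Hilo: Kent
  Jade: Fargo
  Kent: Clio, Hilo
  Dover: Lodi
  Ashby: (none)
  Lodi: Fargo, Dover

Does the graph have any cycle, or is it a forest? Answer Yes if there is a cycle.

DFS, tracking each vertex's parent; an edge to a visited non-parent vertex closes a cycle.
Start from Napa:
visit Napa (parent –)
  visit Clio (parent Napa)
    visit Fargo (parent Clio)
      visit Lodi (parent Fargo)
        Lodi–Fargo: parent, skip
        visit Dover (parent Lodi)
          Dover–Lodi: parent, skip
      visit Jade (parent Fargo)
        Jade–Fargo: parent, skip
      Fargo–Clio: parent, skip
    visit Kent (parent Clio)
      Kent–Clio: parent, skip
      visit Hilo (parent Kent)
        Hilo–Kent: parent, skip
    Clio–Napa: parent, skip
visit Ione (parent –)
visit Ashby (parent –)
No non-parent visited neighbor found — the graph is a forest.

No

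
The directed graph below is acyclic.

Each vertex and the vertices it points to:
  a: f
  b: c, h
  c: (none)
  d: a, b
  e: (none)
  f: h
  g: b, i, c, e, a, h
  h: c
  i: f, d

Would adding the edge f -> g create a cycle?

Yes

Adding f→g creates a cycle iff g can already reach f.
Path from g: g → i → f.
So g → … → f → g is a cycle.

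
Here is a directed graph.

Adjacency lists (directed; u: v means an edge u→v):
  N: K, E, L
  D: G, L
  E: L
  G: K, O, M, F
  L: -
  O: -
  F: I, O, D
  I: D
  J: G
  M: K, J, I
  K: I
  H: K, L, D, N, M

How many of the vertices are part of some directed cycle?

7

A vertex is on a directed cycle iff it belongs to a strongly connected component of size ≥ 2 (or has a self-loop).
The vertices on cycles are {D, F, G, I, J, K, M} — 7 in total.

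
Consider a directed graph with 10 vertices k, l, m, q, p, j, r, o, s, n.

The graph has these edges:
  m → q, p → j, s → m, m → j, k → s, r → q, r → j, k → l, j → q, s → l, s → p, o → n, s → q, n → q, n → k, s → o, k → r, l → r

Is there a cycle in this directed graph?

Yes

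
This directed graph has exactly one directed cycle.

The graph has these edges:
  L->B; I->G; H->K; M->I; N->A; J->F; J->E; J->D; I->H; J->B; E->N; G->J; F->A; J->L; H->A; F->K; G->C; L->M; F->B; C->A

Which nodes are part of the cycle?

G, I, J, L, M

DFS with gray/black marking from I:
I gray
  G gray
    C gray
      A gray
      A black
    C black
    J gray
      B gray
      B black
      D gray
      D black
      L gray
        M gray
          M→I: I is gray → back edge
Back edge closes the cycle I → G → J → L → M → I; its vertices are {G, I, J, L, M}.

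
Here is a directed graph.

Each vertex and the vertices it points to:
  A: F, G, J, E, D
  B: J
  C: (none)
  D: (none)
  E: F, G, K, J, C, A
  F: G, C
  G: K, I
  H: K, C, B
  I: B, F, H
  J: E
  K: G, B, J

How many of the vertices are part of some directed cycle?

9

A vertex is on a directed cycle iff it belongs to a strongly connected component of size ≥ 2 (or has a self-loop).
The vertices on cycles are {A, B, E, F, G, H, I, J, K} — 9 in total.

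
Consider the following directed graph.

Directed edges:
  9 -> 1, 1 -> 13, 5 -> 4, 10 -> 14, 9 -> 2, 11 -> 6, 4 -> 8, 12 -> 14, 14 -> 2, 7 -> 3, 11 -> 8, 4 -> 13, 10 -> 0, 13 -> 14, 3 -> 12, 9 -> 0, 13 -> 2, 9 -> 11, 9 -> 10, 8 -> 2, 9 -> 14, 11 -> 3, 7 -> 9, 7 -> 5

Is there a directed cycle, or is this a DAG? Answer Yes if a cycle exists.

DFS with white/gray/black marking, starting from 12:
12 gray
  14 gray
    2 gray
    2 black
  14 black
12 black
0 gray
0 black
1 gray
  13 gray
    13→14: 14 black — skip
    13→2: 2 black — skip
  13 black
1 black
3 gray
  3→12: 12 black — skip
3 black
4 gray
  8 gray
    8→2: 2 black — skip
  8 black
  4→13: 13 black — skip
4 black
5 gray
  5→4: 4 black — skip
5 black
6 gray
6 black
7 gray
  7→5: 5 black — skip
  9 gray
    9→14: 14 black — skip
    10 gray
      10→0: 0 black — skip
      10→14: 14 black — skip
    10 black
    9→1: 1 black — skip
    9→0: 0 black — skip
    11 gray
      11→6: 6 black — skip
      11→8: 8 black — skip
      11→3: 3 black — skip
    11 black
    9→2: 2 black — skip
  9 black
  7→3: 3 black — skip
7 black
Every edge goes to a white or black vertex — no back edge, so the graph is acyclic.

No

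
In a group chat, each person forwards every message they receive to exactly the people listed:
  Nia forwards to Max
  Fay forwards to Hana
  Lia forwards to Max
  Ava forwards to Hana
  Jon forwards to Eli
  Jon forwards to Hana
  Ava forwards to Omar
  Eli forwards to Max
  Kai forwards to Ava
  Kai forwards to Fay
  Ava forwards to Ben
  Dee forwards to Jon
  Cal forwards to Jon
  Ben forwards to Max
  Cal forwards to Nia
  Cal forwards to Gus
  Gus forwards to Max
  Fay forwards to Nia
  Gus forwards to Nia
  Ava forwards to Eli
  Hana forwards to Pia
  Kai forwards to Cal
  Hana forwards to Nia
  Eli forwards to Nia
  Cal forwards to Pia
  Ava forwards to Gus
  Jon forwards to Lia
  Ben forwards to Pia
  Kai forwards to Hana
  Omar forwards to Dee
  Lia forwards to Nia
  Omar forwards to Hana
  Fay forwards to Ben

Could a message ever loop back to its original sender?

No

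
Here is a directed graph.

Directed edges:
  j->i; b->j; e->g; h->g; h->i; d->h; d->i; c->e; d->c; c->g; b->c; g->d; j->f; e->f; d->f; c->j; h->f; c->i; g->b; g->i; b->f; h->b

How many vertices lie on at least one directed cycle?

A vertex is on a directed cycle iff it belongs to a strongly connected component of size ≥ 2 (or has a self-loop).
The vertices on cycles are {b, c, d, e, g, h} — 6 in total.

6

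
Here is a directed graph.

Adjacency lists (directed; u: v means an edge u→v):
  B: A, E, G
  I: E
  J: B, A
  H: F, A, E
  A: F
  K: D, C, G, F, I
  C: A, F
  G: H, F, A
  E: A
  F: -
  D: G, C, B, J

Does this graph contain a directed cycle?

DFS with white/gray/black marking, starting from D:
D gray
  G gray
    H gray
      F gray
      F black
      A gray
        A→F: F black — skip
      A black
      E gray
        E→A: A black — skip
      E black
    H black
    G→F: F black — skip
    G→A: A black — skip
  G black
  C gray
    C→A: A black — skip
    C→F: F black — skip
  C black
  B gray
    B→A: A black — skip
    B→E: E black — skip
    B→G: G black — skip
  B black
  J gray
    J→B: B black — skip
    J→A: A black — skip
  J black
D black
I gray
  I→E: E black — skip
I black
K gray
  K→D: D black — skip
  K→C: C black — skip
  K→G: G black — skip
  K→F: F black — skip
  K→I: I black — skip
K black
Every edge goes to a white or black vertex — no back edge, so the graph is acyclic.

No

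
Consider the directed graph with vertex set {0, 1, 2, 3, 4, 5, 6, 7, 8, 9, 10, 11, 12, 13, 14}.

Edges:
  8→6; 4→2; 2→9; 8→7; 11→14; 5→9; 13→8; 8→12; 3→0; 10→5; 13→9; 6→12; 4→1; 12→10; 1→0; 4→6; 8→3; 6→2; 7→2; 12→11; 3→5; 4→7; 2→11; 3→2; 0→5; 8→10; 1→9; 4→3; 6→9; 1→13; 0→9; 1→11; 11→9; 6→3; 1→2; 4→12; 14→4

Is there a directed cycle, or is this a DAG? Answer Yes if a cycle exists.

Yes

DFS with white/gray/black marking, starting from 13:
13 gray
  8 gray
    3 gray
      2 gray
        9 gray
        9 black
        11 gray
          11→9: 9 black — skip
          14 gray
            4 gray
              4→2: 2 is gray → back edge
Back edge found, so a cycle exists: 2 → 11 → 14 → 4 → 2.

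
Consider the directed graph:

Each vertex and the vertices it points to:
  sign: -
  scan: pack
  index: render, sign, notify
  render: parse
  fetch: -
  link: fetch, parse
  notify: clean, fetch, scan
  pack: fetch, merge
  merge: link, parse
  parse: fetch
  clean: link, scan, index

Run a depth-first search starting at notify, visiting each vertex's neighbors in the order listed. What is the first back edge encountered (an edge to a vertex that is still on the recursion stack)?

DFS from notify (visiting each vertex's neighbors in the order listed); mark gray on enter, black on exit:
notify gray
  clean gray
    link gray
      fetch gray
      fetch black
      parse gray
        parse→fetch: fetch black — skip
      parse black
    link black
    scan gray
      pack gray
        pack→fetch: fetch black — skip
        merge gray
          merge→link: link black — skip
          merge→parse: parse black — skip
        merge black
      pack black
    scan black
    index gray
      render gray
        render→parse: parse black — skip
      render black
      sign gray
      sign black
      index→notify: notify is gray → back edge
First back edge: index → notify.

index->notify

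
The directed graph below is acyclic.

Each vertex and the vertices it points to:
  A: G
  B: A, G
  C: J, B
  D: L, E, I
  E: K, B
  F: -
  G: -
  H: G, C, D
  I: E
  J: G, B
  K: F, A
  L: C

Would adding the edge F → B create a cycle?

No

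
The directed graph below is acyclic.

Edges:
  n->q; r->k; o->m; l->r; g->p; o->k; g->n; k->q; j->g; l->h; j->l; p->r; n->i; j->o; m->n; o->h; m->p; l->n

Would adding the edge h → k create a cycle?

Adding h→k creates a cycle iff k can already reach h.
Explore from k: no path reaches h. The graph stays acyclic.

No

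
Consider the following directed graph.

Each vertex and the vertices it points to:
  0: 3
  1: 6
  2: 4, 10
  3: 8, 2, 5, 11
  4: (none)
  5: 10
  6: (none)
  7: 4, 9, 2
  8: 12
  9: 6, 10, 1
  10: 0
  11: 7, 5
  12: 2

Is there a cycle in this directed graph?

DFS with white/gray/black marking, starting from 8:
8 gray
  12 gray
    2 gray
      4 gray
      4 black
      10 gray
        0 gray
          3 gray
            3→8: 8 is gray → back edge
Back edge found, so a cycle exists: 8 → 12 → 2 → 10 → 0 → 3 → 8.

Yes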